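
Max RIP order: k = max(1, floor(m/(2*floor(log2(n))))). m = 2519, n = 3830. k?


floor(log2(3830)) = 11.
2*11 = 22.
m/(2*floor(log2(n))) = 2519/22 ≈ 114.5.
floor = 114.
k = max(1, 114) = 114.

114


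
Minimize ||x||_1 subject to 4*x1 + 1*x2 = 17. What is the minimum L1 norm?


Axis intercepts:
  x1 = 17/4, x2 = 0: L1 = 17/4
  x1 = 0, x2 = 17: L1 = 17
x* = (17/4, 0)
||x*||_1 = 17/4.

17/4


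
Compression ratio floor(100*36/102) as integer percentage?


100*m/n = 100*36/102 ≈ 35.2941.
floor = 35.

35


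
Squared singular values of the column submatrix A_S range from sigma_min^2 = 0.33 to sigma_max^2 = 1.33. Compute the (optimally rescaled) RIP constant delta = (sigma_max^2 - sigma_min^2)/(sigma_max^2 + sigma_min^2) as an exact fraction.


lambda_max - lambda_min = 1.33 - 0.33 = 1.00.
lambda_max + lambda_min = 1.33 + 0.33 = 1.66.
delta = 1.00/1.66 = 100/166 = 50/83.

50/83


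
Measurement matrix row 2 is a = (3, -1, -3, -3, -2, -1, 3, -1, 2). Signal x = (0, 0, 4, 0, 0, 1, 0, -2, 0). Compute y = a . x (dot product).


Non-zero terms: ['-3*4', '-1*1', '-1*-2']
Products: [-12, -1, 2]
y = sum = -11.

-11


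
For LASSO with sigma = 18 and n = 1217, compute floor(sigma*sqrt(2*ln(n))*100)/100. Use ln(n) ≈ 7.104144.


ln(1217) ≈ 7.104144.
2*ln(n) ≈ 14.208288.
sqrt(2*ln(n)) ≈ sqrt(14.208288) ≈ 3.769388.
lambda ≈ 18*3.769388 = 67.848984.
floor(lambda*100)/100 = 67.84.

67.84


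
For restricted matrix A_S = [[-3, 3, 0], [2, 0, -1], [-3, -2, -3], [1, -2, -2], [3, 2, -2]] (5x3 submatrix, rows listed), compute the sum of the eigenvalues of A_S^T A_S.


Sum of eigenvalues of A_S^T A_S = trace(A_S^T A_S) = sum of squared column norms of A_S.
A_S^T A_S diagonal: [32, 21, 18].
trace = 32 + 21 + 18 = 71.

71


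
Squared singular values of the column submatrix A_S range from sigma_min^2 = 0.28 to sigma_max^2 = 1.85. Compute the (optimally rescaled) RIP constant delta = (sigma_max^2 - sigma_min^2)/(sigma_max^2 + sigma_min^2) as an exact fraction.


lambda_max - lambda_min = 1.85 - 0.28 = 1.57.
lambda_max + lambda_min = 1.85 + 0.28 = 2.13.
delta = 1.57/2.13 = 157/213.

157/213


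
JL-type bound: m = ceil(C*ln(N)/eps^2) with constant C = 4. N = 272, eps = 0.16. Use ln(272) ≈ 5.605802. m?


ln(272) ≈ 5.605802.
eps^2 = 0.16^2 = 0.0256.
C*ln(N)/eps^2 ≈ 4*5.605802/0.0256 ≈ 875.9066.
m = ceil(875.9066) = 876.

876


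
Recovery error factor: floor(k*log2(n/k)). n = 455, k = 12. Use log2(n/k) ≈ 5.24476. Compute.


log2(n/k) = log2(455/12) ≈ 5.24476.
k*log2(n/k) ≈ 12*5.24476 = 62.93712.
floor(62.93712) = 62.

62


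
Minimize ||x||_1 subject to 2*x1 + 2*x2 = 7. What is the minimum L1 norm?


Axis intercepts:
  x1 = 7/2, x2 = 0: L1 = 7/2
  x1 = 0, x2 = 7/2: L1 = 7/2
x* = (7/2, 0)
||x*||_1 = 7/2.

7/2


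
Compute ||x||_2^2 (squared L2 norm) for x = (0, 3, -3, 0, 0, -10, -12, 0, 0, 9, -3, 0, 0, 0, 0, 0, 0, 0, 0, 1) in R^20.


Non-zero entries: [(1, 3), (2, -3), (5, -10), (6, -12), (9, 9), (10, -3), (19, 1)]
Squares: [9, 9, 100, 144, 81, 9, 1]
||x||_2^2 = sum = 353.

353


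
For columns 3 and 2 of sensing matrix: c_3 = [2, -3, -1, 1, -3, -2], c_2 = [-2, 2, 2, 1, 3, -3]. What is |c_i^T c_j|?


Inner product: 2*-2 + -3*2 + -1*2 + 1*1 + -3*3 + -2*-3
Products: [-4, -6, -2, 1, -9, 6]
Sum = -14.
|dot| = 14.

14


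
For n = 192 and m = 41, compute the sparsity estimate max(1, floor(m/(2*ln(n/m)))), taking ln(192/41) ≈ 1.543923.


n/m = 192/41.
ln(n/m) ≈ 1.543923.
2*ln(n/m) ≈ 3.087846.
m/(2*ln(n/m)) ≈ 41/3.087846 ≈ 13.2779.
floor = 13.
k_max = max(1, 13) = 13.

13


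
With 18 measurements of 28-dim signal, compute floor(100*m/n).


100*m/n = 100*18/28 ≈ 64.2857.
floor = 64.

64


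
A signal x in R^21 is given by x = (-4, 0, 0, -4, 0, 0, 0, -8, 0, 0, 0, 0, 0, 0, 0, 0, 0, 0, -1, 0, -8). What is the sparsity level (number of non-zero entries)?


Non-zero positions: [0, 3, 7, 18, 20].
Sparsity = 5.

5


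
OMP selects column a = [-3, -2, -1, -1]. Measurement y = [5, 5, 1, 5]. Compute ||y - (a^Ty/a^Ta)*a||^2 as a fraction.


a^T a = 15.
a^T y = -31.
coeff = -31/15 = -31/15.
||r||^2 = 179/15.

179/15


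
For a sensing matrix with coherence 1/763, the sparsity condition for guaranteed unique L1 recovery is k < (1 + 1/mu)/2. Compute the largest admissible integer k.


1/mu = 763.
1 + 1/mu = 764.
(1 + 1/mu)/2 = 382 is an integer and the inequality is strict, so k_max = 382 - 1 = 381.

381


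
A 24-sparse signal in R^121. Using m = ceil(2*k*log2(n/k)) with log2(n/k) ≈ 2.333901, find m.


log2(n/k) = log2(121/24) ≈ 2.333901.
2*k*log2(n/k) ≈ 2*24*2.333901 = 112.027248.
m = ceil(112.027248) = 113.

113


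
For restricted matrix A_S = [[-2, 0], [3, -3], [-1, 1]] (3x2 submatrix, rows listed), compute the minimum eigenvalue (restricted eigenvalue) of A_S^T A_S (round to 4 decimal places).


A_S^T A_S = [[14, -10], [-10, 10]].
trace = 24.
det = 40.
disc = trace^2 - 4*det = 576 - 4*40 = 416.
sqrt(416) ≈ 20.396078.
lam_min = (24 - sqrt(416))/2 ≈ (24 - 20.396078)/2 = 1.801961 ≈ 1.8020.

1.8020


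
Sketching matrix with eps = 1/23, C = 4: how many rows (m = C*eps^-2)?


1/eps = 23.
(1/eps)^2 = 529.
m = 4*529 = 2116.

2116


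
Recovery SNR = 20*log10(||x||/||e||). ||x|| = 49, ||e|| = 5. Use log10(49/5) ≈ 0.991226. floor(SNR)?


||x||/||e|| = 49/5.
log10(49/5) ≈ 0.991226.
20*log10(||x||/||e||) ≈ 20*0.991226 = 19.82452.
floor(19.82452) = 19.

19


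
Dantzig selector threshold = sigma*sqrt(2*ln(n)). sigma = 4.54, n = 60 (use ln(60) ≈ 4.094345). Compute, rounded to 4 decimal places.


ln(60) ≈ 4.094345.
2*ln(n) ≈ 8.18869.
sqrt(2*ln(n)) ≈ sqrt(8.18869) ≈ 2.861589.
threshold ≈ 4.54*2.861589 = 12.99161406 ≈ 12.9916.

12.9916


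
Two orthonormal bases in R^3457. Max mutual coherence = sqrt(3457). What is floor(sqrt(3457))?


58^2 = 3364 <= 3457 < 3481 = 59^2, so 58 <= sqrt(3457) < 59.
floor(sqrt(3457)) = 58.

58


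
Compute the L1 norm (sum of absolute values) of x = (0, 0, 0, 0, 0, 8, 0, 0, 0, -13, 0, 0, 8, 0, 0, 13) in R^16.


Non-zero entries: [(5, 8), (9, -13), (12, 8), (15, 13)]
Absolute values: [8, 13, 8, 13]
||x||_1 = sum = 42.

42


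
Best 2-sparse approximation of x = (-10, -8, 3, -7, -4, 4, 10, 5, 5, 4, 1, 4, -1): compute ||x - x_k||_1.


Sorted |x_i| descending: [10, 10, 8, 7, 5, 5, 4, 4, 4, 4, 3, 1, 1]
Keep top 2: [10, 10]
Tail entries: [8, 7, 5, 5, 4, 4, 4, 4, 3, 1, 1]
L1 error = sum of tail = 46.

46


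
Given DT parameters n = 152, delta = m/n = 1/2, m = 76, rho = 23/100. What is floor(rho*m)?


m = 1/2*152 = 76.
rho = 23/100.
rho*m = 23/100*76 = 17.48.
k = floor(17.48) = 17.

17


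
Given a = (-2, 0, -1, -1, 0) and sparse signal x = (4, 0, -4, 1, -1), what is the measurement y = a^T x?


Non-zero terms: ['-2*4', '-1*-4', '-1*1', '0*-1']
Products: [-8, 4, -1, 0]
y = sum = -5.

-5


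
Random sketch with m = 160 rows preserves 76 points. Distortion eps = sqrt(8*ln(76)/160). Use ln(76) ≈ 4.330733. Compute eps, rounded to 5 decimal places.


ln(76) ≈ 4.330733.
8*ln(N)/m ≈ 8*4.330733/160 ≈ 0.21653665.
eps = sqrt(0.21653665) ≈ 0.465335 ≈ 0.46534.

0.46534


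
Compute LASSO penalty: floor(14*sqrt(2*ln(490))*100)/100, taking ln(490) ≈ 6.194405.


ln(490) ≈ 6.194405.
2*ln(n) ≈ 12.38881.
sqrt(2*ln(n)) ≈ sqrt(12.38881) ≈ 3.519774.
lambda ≈ 14*3.519774 = 49.276836.
floor(lambda*100)/100 = 49.27.

49.27


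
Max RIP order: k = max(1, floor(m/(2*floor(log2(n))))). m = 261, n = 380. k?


floor(log2(380)) = 8.
2*8 = 16.
m/(2*floor(log2(n))) = 261/16 ≈ 16.3125.
floor = 16.
k = max(1, 16) = 16.

16


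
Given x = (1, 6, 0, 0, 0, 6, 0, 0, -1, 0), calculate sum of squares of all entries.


Non-zero entries: [(0, 1), (1, 6), (5, 6), (8, -1)]
Squares: [1, 36, 36, 1]
||x||_2^2 = sum = 74.

74


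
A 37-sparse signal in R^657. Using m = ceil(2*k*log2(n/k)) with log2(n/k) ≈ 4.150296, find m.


log2(n/k) = log2(657/37) ≈ 4.150296.
2*k*log2(n/k) ≈ 2*37*4.150296 = 307.121904.
m = ceil(307.121904) = 308.

308


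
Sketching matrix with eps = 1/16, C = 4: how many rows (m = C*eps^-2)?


1/eps = 16.
(1/eps)^2 = 256.
m = 4*256 = 1024.

1024


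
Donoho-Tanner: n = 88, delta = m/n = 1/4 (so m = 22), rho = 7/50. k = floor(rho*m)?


m = 1/4*88 = 22.
rho = 7/50.
rho*m = 7/50*22 = 3.08.
k = floor(3.08) = 3.

3


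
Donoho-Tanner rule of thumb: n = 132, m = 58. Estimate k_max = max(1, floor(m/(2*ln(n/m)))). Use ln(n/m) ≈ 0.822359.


n/m = 132/58 = 66/29.
ln(n/m) ≈ 0.822359.
2*ln(n/m) ≈ 1.644718.
m/(2*ln(n/m)) ≈ 58/1.644718 ≈ 35.2644.
floor = 35.
k_max = max(1, 35) = 35.

35


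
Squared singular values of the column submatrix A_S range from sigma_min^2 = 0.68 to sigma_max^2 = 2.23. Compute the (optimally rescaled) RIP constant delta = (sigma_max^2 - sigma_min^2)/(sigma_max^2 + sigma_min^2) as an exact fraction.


lambda_max - lambda_min = 2.23 - 0.68 = 1.55.
lambda_max + lambda_min = 2.23 + 0.68 = 2.91.
delta = 1.55/2.91 = 155/291.

155/291


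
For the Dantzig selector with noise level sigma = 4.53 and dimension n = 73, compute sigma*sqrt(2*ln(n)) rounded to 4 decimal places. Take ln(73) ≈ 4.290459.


ln(73) ≈ 4.290459.
2*ln(n) ≈ 8.580918.
sqrt(2*ln(n)) ≈ sqrt(8.580918) ≈ 2.92932.
threshold ≈ 4.53*2.92932 = 13.2698196 ≈ 13.2698.

13.2698


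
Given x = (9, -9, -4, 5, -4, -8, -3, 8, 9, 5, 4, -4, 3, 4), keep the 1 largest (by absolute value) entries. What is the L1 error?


Sorted |x_i| descending: [9, 9, 9, 8, 8, 5, 5, 4, 4, 4, 4, 4, 3, 3]
Keep top 1: [9]
Tail entries: [9, 9, 8, 8, 5, 5, 4, 4, 4, 4, 4, 3, 3]
L1 error = sum of tail = 70.

70


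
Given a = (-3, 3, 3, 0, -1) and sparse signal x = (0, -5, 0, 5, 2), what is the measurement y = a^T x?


Non-zero terms: ['3*-5', '0*5', '-1*2']
Products: [-15, 0, -2]
y = sum = -17.

-17


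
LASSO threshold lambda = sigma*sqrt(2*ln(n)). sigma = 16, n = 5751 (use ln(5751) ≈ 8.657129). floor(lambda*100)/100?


ln(5751) ≈ 8.657129.
2*ln(n) ≈ 17.314258.
sqrt(2*ln(n)) ≈ sqrt(17.314258) ≈ 4.16104.
lambda ≈ 16*4.16104 = 66.57664.
floor(lambda*100)/100 = 66.57.

66.57


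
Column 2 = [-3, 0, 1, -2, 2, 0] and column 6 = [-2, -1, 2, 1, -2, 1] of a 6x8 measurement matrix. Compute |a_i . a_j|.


Inner product: -3*-2 + 0*-1 + 1*2 + -2*1 + 2*-2 + 0*1
Products: [6, 0, 2, -2, -4, 0]
Sum = 2.
|dot| = 2.

2


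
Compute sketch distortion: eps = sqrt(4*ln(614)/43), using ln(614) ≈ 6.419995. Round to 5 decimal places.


ln(614) ≈ 6.419995.
4*ln(N)/m ≈ 4*6.419995/43 ≈ 0.59720884.
eps = sqrt(0.59720884) ≈ 0.7727929 ≈ 0.77279.

0.77279


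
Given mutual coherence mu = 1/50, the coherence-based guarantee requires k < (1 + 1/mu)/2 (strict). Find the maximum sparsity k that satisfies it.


1/mu = 50.
1 + 1/mu = 51.
(1 + 1/mu)/2 = 25.5 is not an integer, so k_max = floor(25.5) = 25.

25


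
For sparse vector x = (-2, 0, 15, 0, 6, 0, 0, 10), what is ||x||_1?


Non-zero entries: [(0, -2), (2, 15), (4, 6), (7, 10)]
Absolute values: [2, 15, 6, 10]
||x||_1 = sum = 33.

33


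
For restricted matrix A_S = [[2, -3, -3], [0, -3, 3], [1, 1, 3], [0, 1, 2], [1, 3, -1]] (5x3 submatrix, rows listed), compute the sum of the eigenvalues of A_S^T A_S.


Sum of eigenvalues of A_S^T A_S = trace(A_S^T A_S) = sum of squared column norms of A_S.
A_S^T A_S diagonal: [6, 29, 32].
trace = 6 + 29 + 32 = 67.

67


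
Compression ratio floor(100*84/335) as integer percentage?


100*m/n = 100*84/335 ≈ 25.0746.
floor = 25.

25


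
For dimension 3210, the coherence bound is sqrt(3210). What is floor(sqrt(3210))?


56^2 = 3136 <= 3210 < 3249 = 57^2, so 56 <= sqrt(3210) < 57.
floor(sqrt(3210)) = 56.

56


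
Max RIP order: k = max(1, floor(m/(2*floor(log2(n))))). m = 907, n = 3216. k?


floor(log2(3216)) = 11.
2*11 = 22.
m/(2*floor(log2(n))) = 907/22 ≈ 41.2273.
floor = 41.
k = max(1, 41) = 41.

41


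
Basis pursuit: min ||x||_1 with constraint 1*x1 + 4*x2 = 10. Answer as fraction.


Axis intercepts:
  x1 = 10, x2 = 0: L1 = 10
  x1 = 0, x2 = 5/2: L1 = 5/2
x* = (0, 5/2)
||x*||_1 = 5/2.

5/2


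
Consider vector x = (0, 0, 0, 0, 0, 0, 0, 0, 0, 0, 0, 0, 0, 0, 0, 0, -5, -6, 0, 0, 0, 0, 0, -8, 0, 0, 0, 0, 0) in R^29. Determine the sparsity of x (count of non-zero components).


Non-zero positions: [16, 17, 23].
Sparsity = 3.

3


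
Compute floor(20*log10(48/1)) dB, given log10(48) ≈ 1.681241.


||x||/||e|| = 48/1 = 48.
log10(48) ≈ 1.681241.
20*log10(||x||/||e||) ≈ 20*1.681241 = 33.62482.
floor(33.62482) = 33.

33


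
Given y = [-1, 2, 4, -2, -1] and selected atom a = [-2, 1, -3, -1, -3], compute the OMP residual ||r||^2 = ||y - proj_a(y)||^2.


a^T a = 24.
a^T y = -3.
coeff = -3/24 = -1/8.
||r||^2 = 205/8.

205/8


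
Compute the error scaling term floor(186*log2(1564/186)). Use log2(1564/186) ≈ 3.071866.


log2(n/k) = log2(1564/186) ≈ 3.071866.
k*log2(n/k) ≈ 186*3.071866 = 571.367076.
floor(571.367076) = 571.

571


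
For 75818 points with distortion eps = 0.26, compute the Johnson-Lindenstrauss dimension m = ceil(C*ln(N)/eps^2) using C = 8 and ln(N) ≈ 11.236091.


ln(75818) ≈ 11.236091.
eps^2 = 0.26^2 = 0.0676.
C*ln(N)/eps^2 ≈ 8*11.236091/0.0676 ≈ 1329.7149.
m = ceil(1329.7149) = 1330.

1330


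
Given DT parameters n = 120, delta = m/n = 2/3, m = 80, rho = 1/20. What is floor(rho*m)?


m = 2/3*120 = 80.
rho = 1/20.
rho*m = 1/20*80 = 4.
k = floor(4) = 4.

4


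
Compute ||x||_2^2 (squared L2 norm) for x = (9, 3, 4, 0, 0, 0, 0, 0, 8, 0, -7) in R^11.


Non-zero entries: [(0, 9), (1, 3), (2, 4), (8, 8), (10, -7)]
Squares: [81, 9, 16, 64, 49]
||x||_2^2 = sum = 219.

219


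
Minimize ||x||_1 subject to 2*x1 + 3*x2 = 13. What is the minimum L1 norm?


Axis intercepts:
  x1 = 13/2, x2 = 0: L1 = 13/2
  x1 = 0, x2 = 13/3: L1 = 13/3
x* = (0, 13/3)
||x*||_1 = 13/3.

13/3


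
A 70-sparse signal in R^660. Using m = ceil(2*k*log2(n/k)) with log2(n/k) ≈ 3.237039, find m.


log2(n/k) = log2(660/70) ≈ 3.237039.
2*k*log2(n/k) ≈ 2*70*3.237039 = 453.18546.
m = ceil(453.18546) = 454.

454


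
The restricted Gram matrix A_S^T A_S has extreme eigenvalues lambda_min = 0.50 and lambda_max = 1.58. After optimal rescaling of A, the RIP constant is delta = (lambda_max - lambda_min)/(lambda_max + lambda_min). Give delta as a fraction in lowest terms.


lambda_max - lambda_min = 1.58 - 0.50 = 1.08.
lambda_max + lambda_min = 1.58 + 0.50 = 2.08.
delta = 1.08/2.08 = 108/208 = 27/52.

27/52


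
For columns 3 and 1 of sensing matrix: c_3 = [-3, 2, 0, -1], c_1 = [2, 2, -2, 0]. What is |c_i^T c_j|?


Inner product: -3*2 + 2*2 + 0*-2 + -1*0
Products: [-6, 4, 0, 0]
Sum = -2.
|dot| = 2.

2


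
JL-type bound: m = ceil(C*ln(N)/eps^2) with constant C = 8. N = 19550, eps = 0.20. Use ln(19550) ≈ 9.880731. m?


ln(19550) ≈ 9.880731.
eps^2 = 0.20^2 = 0.04.
C*ln(N)/eps^2 ≈ 8*9.880731/0.04 ≈ 1976.1462.
m = ceil(1976.1462) = 1977.

1977


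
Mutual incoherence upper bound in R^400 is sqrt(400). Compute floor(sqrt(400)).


20^2 = 400 <= 400 < 441 = 21^2, so 20 <= sqrt(400) < 21.
floor(sqrt(400)) = 20.

20


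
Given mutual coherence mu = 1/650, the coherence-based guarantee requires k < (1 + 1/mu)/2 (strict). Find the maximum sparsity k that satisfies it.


1/mu = 650.
1 + 1/mu = 651.
(1 + 1/mu)/2 = 325.5 is not an integer, so k_max = floor(325.5) = 325.

325


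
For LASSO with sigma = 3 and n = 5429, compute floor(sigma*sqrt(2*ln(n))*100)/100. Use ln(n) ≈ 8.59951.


ln(5429) ≈ 8.59951.
2*ln(n) ≈ 17.19902.
sqrt(2*ln(n)) ≈ sqrt(17.19902) ≈ 4.14717.
lambda ≈ 3*4.14717 = 12.44151.
floor(lambda*100)/100 = 12.44.

12.44


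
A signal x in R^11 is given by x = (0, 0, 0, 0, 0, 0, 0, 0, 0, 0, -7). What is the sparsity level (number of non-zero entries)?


Non-zero positions: [10].
Sparsity = 1.

1


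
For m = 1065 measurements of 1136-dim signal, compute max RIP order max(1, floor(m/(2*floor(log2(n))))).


floor(log2(1136)) = 10.
2*10 = 20.
m/(2*floor(log2(n))) = 1065/20 ≈ 53.25.
floor = 53.
k = max(1, 53) = 53.

53


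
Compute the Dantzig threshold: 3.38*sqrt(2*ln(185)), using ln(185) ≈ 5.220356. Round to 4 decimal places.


ln(185) ≈ 5.220356.
2*ln(n) ≈ 10.440712.
sqrt(2*ln(n)) ≈ sqrt(10.440712) ≈ 3.231209.
threshold ≈ 3.38*3.231209 = 10.92148642 ≈ 10.9215.

10.9215


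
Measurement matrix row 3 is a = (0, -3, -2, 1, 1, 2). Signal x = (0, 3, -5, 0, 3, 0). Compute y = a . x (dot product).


Non-zero terms: ['-3*3', '-2*-5', '1*3']
Products: [-9, 10, 3]
y = sum = 4.

4


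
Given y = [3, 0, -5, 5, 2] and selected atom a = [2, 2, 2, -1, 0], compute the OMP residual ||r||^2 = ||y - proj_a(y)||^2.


a^T a = 13.
a^T y = -9.
coeff = -9/13 = -9/13.
||r||^2 = 738/13.

738/13


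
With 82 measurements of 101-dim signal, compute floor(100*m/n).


100*m/n = 100*82/101 ≈ 81.1881.
floor = 81.

81


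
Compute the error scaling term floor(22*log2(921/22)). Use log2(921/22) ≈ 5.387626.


log2(n/k) = log2(921/22) ≈ 5.387626.
k*log2(n/k) ≈ 22*5.387626 = 118.527772.
floor(118.527772) = 118.

118


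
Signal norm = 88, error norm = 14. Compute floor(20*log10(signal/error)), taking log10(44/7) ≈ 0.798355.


||x||/||e|| = 88/14 = 44/7.
log10(44/7) ≈ 0.798355.
20*log10(||x||/||e||) ≈ 20*0.798355 = 15.9671.
floor(15.9671) = 15.

15


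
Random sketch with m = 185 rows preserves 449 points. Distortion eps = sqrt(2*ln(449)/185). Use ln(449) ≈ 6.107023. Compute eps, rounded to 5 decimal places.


ln(449) ≈ 6.107023.
2*ln(N)/m ≈ 2*6.107023/185 ≈ 0.06602187.
eps = sqrt(0.06602187) ≈ 0.2569472 ≈ 0.25695.

0.25695


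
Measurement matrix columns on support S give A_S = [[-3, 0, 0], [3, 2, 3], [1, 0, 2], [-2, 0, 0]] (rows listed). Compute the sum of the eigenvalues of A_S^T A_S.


Sum of eigenvalues of A_S^T A_S = trace(A_S^T A_S) = sum of squared column norms of A_S.
A_S^T A_S diagonal: [23, 4, 13].
trace = 23 + 4 + 13 = 40.

40


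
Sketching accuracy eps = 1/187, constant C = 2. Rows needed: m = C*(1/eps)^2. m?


1/eps = 187.
(1/eps)^2 = 34969.
m = 2*34969 = 69938.

69938


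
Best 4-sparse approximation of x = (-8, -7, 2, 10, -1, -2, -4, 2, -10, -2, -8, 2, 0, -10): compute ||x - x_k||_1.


Sorted |x_i| descending: [10, 10, 10, 8, 8, 7, 4, 2, 2, 2, 2, 2, 1, 0]
Keep top 4: [10, 10, 10, 8]
Tail entries: [8, 7, 4, 2, 2, 2, 2, 2, 1, 0]
L1 error = sum of tail = 30.

30


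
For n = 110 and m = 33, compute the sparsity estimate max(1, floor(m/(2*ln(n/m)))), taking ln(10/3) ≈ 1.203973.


n/m = 110/33 = 10/3.
ln(n/m) ≈ 1.203973.
2*ln(n/m) ≈ 2.407946.
m/(2*ln(n/m)) ≈ 33/2.407946 ≈ 13.7046.
floor = 13.
k_max = max(1, 13) = 13.

13


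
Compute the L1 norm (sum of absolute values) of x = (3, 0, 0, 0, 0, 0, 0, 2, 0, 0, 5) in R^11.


Non-zero entries: [(0, 3), (7, 2), (10, 5)]
Absolute values: [3, 2, 5]
||x||_1 = sum = 10.

10


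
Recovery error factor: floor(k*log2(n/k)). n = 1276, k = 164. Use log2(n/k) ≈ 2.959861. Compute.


log2(n/k) = log2(1276/164) ≈ 2.959861.
k*log2(n/k) ≈ 164*2.959861 = 485.417204.
floor(485.417204) = 485.

485


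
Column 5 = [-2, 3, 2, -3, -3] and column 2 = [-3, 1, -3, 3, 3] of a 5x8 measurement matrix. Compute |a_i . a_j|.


Inner product: -2*-3 + 3*1 + 2*-3 + -3*3 + -3*3
Products: [6, 3, -6, -9, -9]
Sum = -15.
|dot| = 15.

15


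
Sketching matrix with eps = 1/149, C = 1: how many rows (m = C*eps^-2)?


1/eps = 149.
(1/eps)^2 = 22201.
m = 1*22201 = 22201.

22201


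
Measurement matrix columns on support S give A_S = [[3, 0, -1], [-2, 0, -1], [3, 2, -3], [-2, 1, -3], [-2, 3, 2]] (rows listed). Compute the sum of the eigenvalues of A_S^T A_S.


Sum of eigenvalues of A_S^T A_S = trace(A_S^T A_S) = sum of squared column norms of A_S.
A_S^T A_S diagonal: [30, 14, 24].
trace = 30 + 14 + 24 = 68.

68


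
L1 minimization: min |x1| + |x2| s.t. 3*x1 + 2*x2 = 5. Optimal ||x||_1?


Axis intercepts:
  x1 = 5/3, x2 = 0: L1 = 5/3
  x1 = 0, x2 = 5/2: L1 = 5/2
x* = (5/3, 0)
||x*||_1 = 5/3.

5/3


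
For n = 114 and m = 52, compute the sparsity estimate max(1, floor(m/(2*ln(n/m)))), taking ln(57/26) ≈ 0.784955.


n/m = 114/52 = 57/26.
ln(n/m) ≈ 0.784955.
2*ln(n/m) ≈ 1.56991.
m/(2*ln(n/m)) ≈ 52/1.56991 ≈ 33.1229.
floor = 33.
k_max = max(1, 33) = 33.

33


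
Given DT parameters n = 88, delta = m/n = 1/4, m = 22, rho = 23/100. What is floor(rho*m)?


m = 1/4*88 = 22.
rho = 23/100.
rho*m = 23/100*22 = 5.06.
k = floor(5.06) = 5.

5


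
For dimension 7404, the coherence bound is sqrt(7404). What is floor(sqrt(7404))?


86^2 = 7396 <= 7404 < 7569 = 87^2, so 86 <= sqrt(7404) < 87.
floor(sqrt(7404)) = 86.

86


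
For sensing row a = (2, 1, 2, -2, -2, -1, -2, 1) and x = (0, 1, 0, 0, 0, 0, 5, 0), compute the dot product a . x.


Non-zero terms: ['1*1', '-2*5']
Products: [1, -10]
y = sum = -9.

-9


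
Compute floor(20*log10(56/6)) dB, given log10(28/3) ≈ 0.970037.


||x||/||e|| = 56/6 = 28/3.
log10(28/3) ≈ 0.970037.
20*log10(||x||/||e||) ≈ 20*0.970037 = 19.40074.
floor(19.40074) = 19.

19


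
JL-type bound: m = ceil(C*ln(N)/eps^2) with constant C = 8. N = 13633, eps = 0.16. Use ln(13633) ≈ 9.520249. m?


ln(13633) ≈ 9.520249.
eps^2 = 0.16^2 = 0.0256.
C*ln(N)/eps^2 ≈ 8*9.520249/0.0256 ≈ 2975.0778.
m = ceil(2975.0778) = 2976.

2976


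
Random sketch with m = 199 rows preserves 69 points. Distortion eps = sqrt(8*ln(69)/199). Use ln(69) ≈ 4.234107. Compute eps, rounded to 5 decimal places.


ln(69) ≈ 4.234107.
8*ln(N)/m ≈ 8*4.234107/199 ≈ 0.17021536.
eps = sqrt(0.17021536) ≈ 0.4125716 ≈ 0.41257.

0.41257


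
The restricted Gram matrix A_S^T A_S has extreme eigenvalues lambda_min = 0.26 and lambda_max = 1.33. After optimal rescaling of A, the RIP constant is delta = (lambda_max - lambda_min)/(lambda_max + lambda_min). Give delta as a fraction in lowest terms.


lambda_max - lambda_min = 1.33 - 0.26 = 1.07.
lambda_max + lambda_min = 1.33 + 0.26 = 1.59.
delta = 1.07/1.59 = 107/159.

107/159


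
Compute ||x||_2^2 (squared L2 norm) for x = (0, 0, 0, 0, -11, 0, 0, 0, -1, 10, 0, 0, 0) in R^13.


Non-zero entries: [(4, -11), (8, -1), (9, 10)]
Squares: [121, 1, 100]
||x||_2^2 = sum = 222.

222


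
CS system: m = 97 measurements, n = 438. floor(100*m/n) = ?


100*m/n = 100*97/438 ≈ 22.1461.
floor = 22.

22


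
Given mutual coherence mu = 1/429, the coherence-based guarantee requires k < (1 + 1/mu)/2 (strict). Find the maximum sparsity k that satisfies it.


1/mu = 429.
1 + 1/mu = 430.
(1 + 1/mu)/2 = 215 is an integer and the inequality is strict, so k_max = 215 - 1 = 214.

214


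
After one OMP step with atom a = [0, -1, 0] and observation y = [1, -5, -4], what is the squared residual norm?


a^T a = 1.
a^T y = 5.
coeff = 5/1 = 5.
||r||^2 = 17.

17


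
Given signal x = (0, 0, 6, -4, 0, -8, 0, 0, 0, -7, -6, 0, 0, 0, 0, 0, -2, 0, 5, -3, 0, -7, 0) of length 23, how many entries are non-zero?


Non-zero positions: [2, 3, 5, 9, 10, 16, 18, 19, 21].
Sparsity = 9.

9


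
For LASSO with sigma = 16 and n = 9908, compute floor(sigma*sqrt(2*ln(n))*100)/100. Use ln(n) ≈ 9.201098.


ln(9908) ≈ 9.201098.
2*ln(n) ≈ 18.402196.
sqrt(2*ln(n)) ≈ sqrt(18.402196) ≈ 4.289778.
lambda ≈ 16*4.289778 = 68.636448.
floor(lambda*100)/100 = 68.63.

68.63


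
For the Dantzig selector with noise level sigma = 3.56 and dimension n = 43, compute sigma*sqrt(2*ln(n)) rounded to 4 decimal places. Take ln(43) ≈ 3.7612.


ln(43) ≈ 3.7612.
2*ln(n) ≈ 7.5224.
sqrt(2*ln(n)) ≈ sqrt(7.5224) ≈ 2.742699.
threshold ≈ 3.56*2.742699 = 9.76400844 ≈ 9.7640.

9.7640


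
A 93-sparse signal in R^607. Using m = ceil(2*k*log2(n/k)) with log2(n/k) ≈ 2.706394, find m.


log2(n/k) = log2(607/93) ≈ 2.706394.
2*k*log2(n/k) ≈ 2*93*2.706394 = 503.389284.
m = ceil(503.389284) = 504.

504


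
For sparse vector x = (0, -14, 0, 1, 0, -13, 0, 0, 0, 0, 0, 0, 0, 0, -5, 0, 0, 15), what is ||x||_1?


Non-zero entries: [(1, -14), (3, 1), (5, -13), (14, -5), (17, 15)]
Absolute values: [14, 1, 13, 5, 15]
||x||_1 = sum = 48.

48


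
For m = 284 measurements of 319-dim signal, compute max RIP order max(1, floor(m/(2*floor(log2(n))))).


floor(log2(319)) = 8.
2*8 = 16.
m/(2*floor(log2(n))) = 284/16 ≈ 17.75.
floor = 17.
k = max(1, 17) = 17.

17


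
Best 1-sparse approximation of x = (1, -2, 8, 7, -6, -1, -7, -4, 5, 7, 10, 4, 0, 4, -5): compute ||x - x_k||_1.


Sorted |x_i| descending: [10, 8, 7, 7, 7, 6, 5, 5, 4, 4, 4, 2, 1, 1, 0]
Keep top 1: [10]
Tail entries: [8, 7, 7, 7, 6, 5, 5, 4, 4, 4, 2, 1, 1, 0]
L1 error = sum of tail = 61.

61


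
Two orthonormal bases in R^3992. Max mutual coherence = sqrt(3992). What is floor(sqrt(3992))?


63^2 = 3969 <= 3992 < 4096 = 64^2, so 63 <= sqrt(3992) < 64.
floor(sqrt(3992)) = 63.

63


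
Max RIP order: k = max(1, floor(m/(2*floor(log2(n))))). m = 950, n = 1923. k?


floor(log2(1923)) = 10.
2*10 = 20.
m/(2*floor(log2(n))) = 950/20 ≈ 47.5.
floor = 47.
k = max(1, 47) = 47.

47


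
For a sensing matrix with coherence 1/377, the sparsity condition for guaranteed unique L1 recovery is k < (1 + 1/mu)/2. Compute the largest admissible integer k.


1/mu = 377.
1 + 1/mu = 378.
(1 + 1/mu)/2 = 189 is an integer and the inequality is strict, so k_max = 189 - 1 = 188.

188


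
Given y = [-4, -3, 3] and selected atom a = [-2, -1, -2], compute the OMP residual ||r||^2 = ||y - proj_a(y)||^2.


a^T a = 9.
a^T y = 5.
coeff = 5/9 = 5/9.
||r||^2 = 281/9.

281/9


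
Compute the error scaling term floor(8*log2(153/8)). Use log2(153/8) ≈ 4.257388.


log2(n/k) = log2(153/8) ≈ 4.257388.
k*log2(n/k) ≈ 8*4.257388 = 34.059104.
floor(34.059104) = 34.

34


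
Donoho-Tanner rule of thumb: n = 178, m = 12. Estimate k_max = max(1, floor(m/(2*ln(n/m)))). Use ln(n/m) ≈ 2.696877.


n/m = 178/12 = 89/6.
ln(n/m) ≈ 2.696877.
2*ln(n/m) ≈ 5.393754.
m/(2*ln(n/m)) ≈ 12/5.393754 ≈ 2.2248.
floor = 2.
k_max = max(1, 2) = 2.

2


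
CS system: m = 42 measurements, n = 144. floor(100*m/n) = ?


100*m/n = 100*42/144 ≈ 29.1667.
floor = 29.

29


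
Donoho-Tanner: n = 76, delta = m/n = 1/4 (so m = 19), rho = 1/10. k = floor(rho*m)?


m = 1/4*76 = 19.
rho = 1/10.
rho*m = 1/10*19 = 1.9.
k = floor(1.9) = 1.

1


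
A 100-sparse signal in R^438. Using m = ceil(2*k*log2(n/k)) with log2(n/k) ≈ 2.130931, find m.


log2(n/k) = log2(438/100) ≈ 2.130931.
2*k*log2(n/k) ≈ 2*100*2.130931 = 426.1862.
m = ceil(426.1862) = 427.

427


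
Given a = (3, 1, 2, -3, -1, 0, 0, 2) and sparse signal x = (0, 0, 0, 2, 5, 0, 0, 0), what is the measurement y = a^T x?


Non-zero terms: ['-3*2', '-1*5']
Products: [-6, -5]
y = sum = -11.

-11


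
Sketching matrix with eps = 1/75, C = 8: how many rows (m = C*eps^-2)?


1/eps = 75.
(1/eps)^2 = 5625.
m = 8*5625 = 45000.

45000


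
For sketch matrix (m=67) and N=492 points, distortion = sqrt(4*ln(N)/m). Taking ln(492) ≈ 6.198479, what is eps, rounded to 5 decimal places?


ln(492) ≈ 6.198479.
4*ln(N)/m ≈ 4*6.198479/67 ≈ 0.37005845.
eps = sqrt(0.37005845) ≈ 0.6083243 ≈ 0.60832.

0.60832


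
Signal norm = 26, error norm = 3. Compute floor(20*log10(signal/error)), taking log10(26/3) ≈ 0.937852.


||x||/||e|| = 26/3.
log10(26/3) ≈ 0.937852.
20*log10(||x||/||e||) ≈ 20*0.937852 = 18.75704.
floor(18.75704) = 18.

18


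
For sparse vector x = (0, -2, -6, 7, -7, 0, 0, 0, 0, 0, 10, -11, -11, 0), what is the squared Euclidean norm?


Non-zero entries: [(1, -2), (2, -6), (3, 7), (4, -7), (10, 10), (11, -11), (12, -11)]
Squares: [4, 36, 49, 49, 100, 121, 121]
||x||_2^2 = sum = 480.

480


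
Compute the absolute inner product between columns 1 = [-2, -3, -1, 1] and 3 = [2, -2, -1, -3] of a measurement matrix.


Inner product: -2*2 + -3*-2 + -1*-1 + 1*-3
Products: [-4, 6, 1, -3]
Sum = 0.
|dot| = 0.

0


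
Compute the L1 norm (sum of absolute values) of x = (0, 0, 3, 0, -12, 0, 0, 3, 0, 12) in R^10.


Non-zero entries: [(2, 3), (4, -12), (7, 3), (9, 12)]
Absolute values: [3, 12, 3, 12]
||x||_1 = sum = 30.

30


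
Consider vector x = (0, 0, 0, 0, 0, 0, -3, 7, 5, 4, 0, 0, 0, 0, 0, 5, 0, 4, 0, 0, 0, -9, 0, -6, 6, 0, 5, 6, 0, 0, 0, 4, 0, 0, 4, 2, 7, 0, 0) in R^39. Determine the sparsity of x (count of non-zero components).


Non-zero positions: [6, 7, 8, 9, 15, 17, 21, 23, 24, 26, 27, 31, 34, 35, 36].
Sparsity = 15.

15


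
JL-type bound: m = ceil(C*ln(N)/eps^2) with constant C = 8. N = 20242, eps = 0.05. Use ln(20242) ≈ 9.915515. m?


ln(20242) ≈ 9.915515.
eps^2 = 0.05^2 = 0.0025.
C*ln(N)/eps^2 ≈ 8*9.915515/0.0025 ≈ 31729.648.
m = ceil(31729.648) = 31730.

31730


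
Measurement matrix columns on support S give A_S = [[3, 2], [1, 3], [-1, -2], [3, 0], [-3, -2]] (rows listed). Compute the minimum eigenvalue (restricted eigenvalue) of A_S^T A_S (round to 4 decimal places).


A_S^T A_S = [[29, 17], [17, 21]].
trace = 50.
det = 320.
disc = trace^2 - 4*det = 2500 - 4*320 = 1220.
sqrt(1220) ≈ 34.928498.
lam_min = (50 - sqrt(1220))/2 ≈ (50 - 34.928498)/2 = 7.535751 ≈ 7.5358.

7.5358


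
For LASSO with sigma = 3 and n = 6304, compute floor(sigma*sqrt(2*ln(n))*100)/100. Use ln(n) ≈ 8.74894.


ln(6304) ≈ 8.74894.
2*ln(n) ≈ 17.49788.
sqrt(2*ln(n)) ≈ sqrt(17.49788) ≈ 4.183047.
lambda ≈ 3*4.183047 = 12.549141.
floor(lambda*100)/100 = 12.54.

12.54


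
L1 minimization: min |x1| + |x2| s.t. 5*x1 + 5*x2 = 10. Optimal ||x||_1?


Axis intercepts:
  x1 = 2, x2 = 0: L1 = 2
  x1 = 0, x2 = 2: L1 = 2
x* = (2, 0)
||x*||_1 = 2.

2


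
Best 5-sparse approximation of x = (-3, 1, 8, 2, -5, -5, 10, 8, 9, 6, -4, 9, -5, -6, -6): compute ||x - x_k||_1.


Sorted |x_i| descending: [10, 9, 9, 8, 8, 6, 6, 6, 5, 5, 5, 4, 3, 2, 1]
Keep top 5: [10, 9, 9, 8, 8]
Tail entries: [6, 6, 6, 5, 5, 5, 4, 3, 2, 1]
L1 error = sum of tail = 43.

43


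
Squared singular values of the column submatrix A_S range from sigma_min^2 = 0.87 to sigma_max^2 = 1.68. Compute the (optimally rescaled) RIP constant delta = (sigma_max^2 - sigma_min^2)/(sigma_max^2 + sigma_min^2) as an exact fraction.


lambda_max - lambda_min = 1.68 - 0.87 = 0.81.
lambda_max + lambda_min = 1.68 + 0.87 = 2.55.
delta = 0.81/2.55 = 81/255 = 27/85.

27/85


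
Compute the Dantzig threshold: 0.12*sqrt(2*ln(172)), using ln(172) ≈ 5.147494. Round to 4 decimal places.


ln(172) ≈ 5.147494.
2*ln(n) ≈ 10.294988.
sqrt(2*ln(n)) ≈ sqrt(10.294988) ≈ 3.20858.
threshold ≈ 0.12*3.20858 = 0.3850296 ≈ 0.3850.

0.3850


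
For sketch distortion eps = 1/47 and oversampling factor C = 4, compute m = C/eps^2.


1/eps = 47.
(1/eps)^2 = 2209.
m = 4*2209 = 8836.

8836


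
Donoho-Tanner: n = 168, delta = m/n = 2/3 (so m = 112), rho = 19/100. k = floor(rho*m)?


m = 2/3*168 = 112.
rho = 19/100.
rho*m = 19/100*112 = 21.28.
k = floor(21.28) = 21.

21


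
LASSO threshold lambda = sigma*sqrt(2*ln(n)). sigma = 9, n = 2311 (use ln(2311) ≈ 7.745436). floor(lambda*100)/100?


ln(2311) ≈ 7.745436.
2*ln(n) ≈ 15.490872.
sqrt(2*ln(n)) ≈ sqrt(15.490872) ≈ 3.935845.
lambda ≈ 9*3.935845 = 35.422605.
floor(lambda*100)/100 = 35.42.

35.42


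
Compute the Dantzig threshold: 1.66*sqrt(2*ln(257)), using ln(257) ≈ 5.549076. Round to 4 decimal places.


ln(257) ≈ 5.549076.
2*ln(n) ≈ 11.098152.
sqrt(2*ln(n)) ≈ sqrt(11.098152) ≈ 3.331389.
threshold ≈ 1.66*3.331389 = 5.53010574 ≈ 5.5301.

5.5301


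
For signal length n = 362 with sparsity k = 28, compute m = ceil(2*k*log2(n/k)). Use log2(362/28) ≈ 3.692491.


log2(n/k) = log2(362/28) ≈ 3.692491.
2*k*log2(n/k) ≈ 2*28*3.692491 = 206.779496.
m = ceil(206.779496) = 207.

207


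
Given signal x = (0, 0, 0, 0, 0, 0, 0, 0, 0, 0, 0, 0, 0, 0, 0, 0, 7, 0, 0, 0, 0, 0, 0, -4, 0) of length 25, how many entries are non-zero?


Non-zero positions: [16, 23].
Sparsity = 2.

2


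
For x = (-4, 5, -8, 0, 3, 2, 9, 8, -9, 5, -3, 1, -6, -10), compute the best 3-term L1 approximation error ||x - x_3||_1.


Sorted |x_i| descending: [10, 9, 9, 8, 8, 6, 5, 5, 4, 3, 3, 2, 1, 0]
Keep top 3: [10, 9, 9]
Tail entries: [8, 8, 6, 5, 5, 4, 3, 3, 2, 1, 0]
L1 error = sum of tail = 45.

45


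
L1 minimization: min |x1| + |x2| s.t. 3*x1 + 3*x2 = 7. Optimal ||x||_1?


Axis intercepts:
  x1 = 7/3, x2 = 0: L1 = 7/3
  x1 = 0, x2 = 7/3: L1 = 7/3
x* = (7/3, 0)
||x*||_1 = 7/3.

7/3


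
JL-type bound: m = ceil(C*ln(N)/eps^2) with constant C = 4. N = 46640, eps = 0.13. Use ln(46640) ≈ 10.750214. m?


ln(46640) ≈ 10.750214.
eps^2 = 0.13^2 = 0.0169.
C*ln(N)/eps^2 ≈ 4*10.750214/0.0169 ≈ 2544.4293.
m = ceil(2544.4293) = 2545.

2545


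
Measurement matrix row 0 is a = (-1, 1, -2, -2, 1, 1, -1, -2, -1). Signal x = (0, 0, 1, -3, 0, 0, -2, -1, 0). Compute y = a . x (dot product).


Non-zero terms: ['-2*1', '-2*-3', '-1*-2', '-2*-1']
Products: [-2, 6, 2, 2]
y = sum = 8.

8


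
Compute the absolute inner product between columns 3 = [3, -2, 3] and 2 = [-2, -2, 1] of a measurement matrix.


Inner product: 3*-2 + -2*-2 + 3*1
Products: [-6, 4, 3]
Sum = 1.
|dot| = 1.

1


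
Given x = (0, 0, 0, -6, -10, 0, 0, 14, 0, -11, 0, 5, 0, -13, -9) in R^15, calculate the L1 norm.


Non-zero entries: [(3, -6), (4, -10), (7, 14), (9, -11), (11, 5), (13, -13), (14, -9)]
Absolute values: [6, 10, 14, 11, 5, 13, 9]
||x||_1 = sum = 68.

68


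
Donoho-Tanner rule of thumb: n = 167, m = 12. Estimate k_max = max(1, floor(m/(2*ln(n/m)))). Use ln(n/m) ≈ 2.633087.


n/m = 167/12.
ln(n/m) ≈ 2.633087.
2*ln(n/m) ≈ 5.266174.
m/(2*ln(n/m)) ≈ 12/5.266174 ≈ 2.2787.
floor = 2.
k_max = max(1, 2) = 2.

2


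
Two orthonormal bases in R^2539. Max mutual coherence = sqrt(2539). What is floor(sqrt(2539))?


50^2 = 2500 <= 2539 < 2601 = 51^2, so 50 <= sqrt(2539) < 51.
floor(sqrt(2539)) = 50.

50


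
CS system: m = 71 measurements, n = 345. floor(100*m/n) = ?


100*m/n = 100*71/345 ≈ 20.5797.
floor = 20.

20


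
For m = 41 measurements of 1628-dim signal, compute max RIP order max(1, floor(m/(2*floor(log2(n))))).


floor(log2(1628)) = 10.
2*10 = 20.
m/(2*floor(log2(n))) = 41/20 ≈ 2.05.
floor = 2.
k = max(1, 2) = 2.

2


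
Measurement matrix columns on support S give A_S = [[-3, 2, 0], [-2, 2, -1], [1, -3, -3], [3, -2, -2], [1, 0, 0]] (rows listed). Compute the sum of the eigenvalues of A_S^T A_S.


Sum of eigenvalues of A_S^T A_S = trace(A_S^T A_S) = sum of squared column norms of A_S.
A_S^T A_S diagonal: [24, 21, 14].
trace = 24 + 21 + 14 = 59.

59


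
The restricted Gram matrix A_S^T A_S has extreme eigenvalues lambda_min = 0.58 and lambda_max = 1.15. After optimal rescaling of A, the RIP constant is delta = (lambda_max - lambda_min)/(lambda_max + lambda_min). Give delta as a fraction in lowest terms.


lambda_max - lambda_min = 1.15 - 0.58 = 0.57.
lambda_max + lambda_min = 1.15 + 0.58 = 1.73.
delta = 0.57/1.73 = 57/173.

57/173


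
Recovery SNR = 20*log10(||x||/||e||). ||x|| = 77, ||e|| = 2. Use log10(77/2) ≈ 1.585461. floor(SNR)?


||x||/||e|| = 77/2.
log10(77/2) ≈ 1.585461.
20*log10(||x||/||e||) ≈ 20*1.585461 = 31.70922.
floor(31.70922) = 31.

31


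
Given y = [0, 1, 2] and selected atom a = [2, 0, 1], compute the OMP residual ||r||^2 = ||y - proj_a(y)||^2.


a^T a = 5.
a^T y = 2.
coeff = 2/5 = 2/5.
||r||^2 = 21/5.

21/5


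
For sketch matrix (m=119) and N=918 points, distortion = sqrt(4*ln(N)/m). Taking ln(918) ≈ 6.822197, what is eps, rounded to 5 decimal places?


ln(918) ≈ 6.822197.
4*ln(N)/m ≈ 4*6.822197/119 ≈ 0.22931755.
eps = sqrt(0.22931755) ≈ 0.4788711 ≈ 0.47887.

0.47887


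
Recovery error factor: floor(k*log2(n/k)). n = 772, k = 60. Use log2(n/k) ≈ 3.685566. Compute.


log2(n/k) = log2(772/60) ≈ 3.685566.
k*log2(n/k) ≈ 60*3.685566 = 221.13396.
floor(221.13396) = 221.

221


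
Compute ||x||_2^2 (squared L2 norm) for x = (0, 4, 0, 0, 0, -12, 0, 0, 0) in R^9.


Non-zero entries: [(1, 4), (5, -12)]
Squares: [16, 144]
||x||_2^2 = sum = 160.

160


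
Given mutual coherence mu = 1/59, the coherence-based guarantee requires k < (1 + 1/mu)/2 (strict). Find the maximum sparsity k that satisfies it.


1/mu = 59.
1 + 1/mu = 60.
(1 + 1/mu)/2 = 30 is an integer and the inequality is strict, so k_max = 30 - 1 = 29.

29


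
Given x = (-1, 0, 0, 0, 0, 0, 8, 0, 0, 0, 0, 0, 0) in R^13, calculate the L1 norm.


Non-zero entries: [(0, -1), (6, 8)]
Absolute values: [1, 8]
||x||_1 = sum = 9.

9


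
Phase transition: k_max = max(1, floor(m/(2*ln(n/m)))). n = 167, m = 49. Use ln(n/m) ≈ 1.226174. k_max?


n/m = 167/49.
ln(n/m) ≈ 1.226174.
2*ln(n/m) ≈ 2.452348.
m/(2*ln(n/m)) ≈ 49/2.452348 ≈ 19.9809.
floor = 19.
k_max = max(1, 19) = 19.

19


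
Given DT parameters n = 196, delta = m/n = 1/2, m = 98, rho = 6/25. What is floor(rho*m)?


m = 1/2*196 = 98.
rho = 6/25.
rho*m = 6/25*98 = 23.52.
k = floor(23.52) = 23.

23


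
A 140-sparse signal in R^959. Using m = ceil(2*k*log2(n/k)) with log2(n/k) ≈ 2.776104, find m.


log2(n/k) = log2(959/140) ≈ 2.776104.
2*k*log2(n/k) ≈ 2*140*2.776104 = 777.30912.
m = ceil(777.30912) = 778.

778


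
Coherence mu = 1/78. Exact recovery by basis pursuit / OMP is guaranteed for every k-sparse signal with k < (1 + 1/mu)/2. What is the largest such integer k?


1/mu = 78.
1 + 1/mu = 79.
(1 + 1/mu)/2 = 39.5 is not an integer, so k_max = floor(39.5) = 39.

39


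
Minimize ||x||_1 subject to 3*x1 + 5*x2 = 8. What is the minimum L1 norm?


Axis intercepts:
  x1 = 8/3, x2 = 0: L1 = 8/3
  x1 = 0, x2 = 8/5: L1 = 8/5
x* = (0, 8/5)
||x*||_1 = 8/5.

8/5


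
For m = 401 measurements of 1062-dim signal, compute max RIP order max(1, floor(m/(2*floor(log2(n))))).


floor(log2(1062)) = 10.
2*10 = 20.
m/(2*floor(log2(n))) = 401/20 ≈ 20.05.
floor = 20.
k = max(1, 20) = 20.

20


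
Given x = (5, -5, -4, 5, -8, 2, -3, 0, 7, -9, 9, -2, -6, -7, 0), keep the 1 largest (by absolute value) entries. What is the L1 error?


Sorted |x_i| descending: [9, 9, 8, 7, 7, 6, 5, 5, 5, 4, 3, 2, 2, 0, 0]
Keep top 1: [9]
Tail entries: [9, 8, 7, 7, 6, 5, 5, 5, 4, 3, 2, 2, 0, 0]
L1 error = sum of tail = 63.

63


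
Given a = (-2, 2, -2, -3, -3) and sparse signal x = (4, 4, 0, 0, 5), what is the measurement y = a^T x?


Non-zero terms: ['-2*4', '2*4', '-3*5']
Products: [-8, 8, -15]
y = sum = -15.

-15


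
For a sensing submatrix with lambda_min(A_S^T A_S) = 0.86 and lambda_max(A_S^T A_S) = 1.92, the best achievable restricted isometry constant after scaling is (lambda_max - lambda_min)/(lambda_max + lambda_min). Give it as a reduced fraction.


lambda_max - lambda_min = 1.92 - 0.86 = 1.06.
lambda_max + lambda_min = 1.92 + 0.86 = 2.78.
delta = 1.06/2.78 = 106/278 = 53/139.

53/139


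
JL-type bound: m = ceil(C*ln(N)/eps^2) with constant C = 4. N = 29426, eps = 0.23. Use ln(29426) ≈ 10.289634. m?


ln(29426) ≈ 10.289634.
eps^2 = 0.23^2 = 0.0529.
C*ln(N)/eps^2 ≈ 4*10.289634/0.0529 ≈ 778.0442.
m = ceil(778.0442) = 779.

779


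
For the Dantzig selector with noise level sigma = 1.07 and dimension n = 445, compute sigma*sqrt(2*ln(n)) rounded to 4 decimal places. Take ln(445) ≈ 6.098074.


ln(445) ≈ 6.098074.
2*ln(n) ≈ 12.196148.
sqrt(2*ln(n)) ≈ sqrt(12.196148) ≈ 3.492298.
threshold ≈ 1.07*3.492298 = 3.73675886 ≈ 3.7368.

3.7368


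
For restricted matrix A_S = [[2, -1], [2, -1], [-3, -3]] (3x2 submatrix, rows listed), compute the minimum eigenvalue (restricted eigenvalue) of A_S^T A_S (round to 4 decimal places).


A_S^T A_S = [[17, 5], [5, 11]].
trace = 28.
det = 162.
disc = trace^2 - 4*det = 784 - 4*162 = 136.
sqrt(136) ≈ 11.661904.
lam_min = (28 - sqrt(136))/2 ≈ (28 - 11.661904)/2 = 8.169048 ≈ 8.1690.

8.1690
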